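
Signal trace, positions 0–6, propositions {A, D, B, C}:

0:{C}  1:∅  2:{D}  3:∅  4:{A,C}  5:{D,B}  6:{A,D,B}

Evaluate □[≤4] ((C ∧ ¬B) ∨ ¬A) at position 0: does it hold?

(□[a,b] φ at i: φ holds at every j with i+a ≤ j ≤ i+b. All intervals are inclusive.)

Holds

Check ((C ∧ ¬B) ∨ ¬A) at every j in [0,4]:
  j=0: true
  j=1: true
  j=2: true
  j=3: true
  j=4: true
All positions satisfy it → formula holds.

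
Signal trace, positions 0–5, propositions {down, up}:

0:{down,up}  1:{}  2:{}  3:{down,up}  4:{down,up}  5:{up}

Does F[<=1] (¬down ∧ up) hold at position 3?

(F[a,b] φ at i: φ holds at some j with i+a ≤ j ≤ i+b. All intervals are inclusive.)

Check (¬down ∧ up) at each j in [3,4]:
  j=3: false
  j=4: false
No position in the window satisfies it → formula fails.

No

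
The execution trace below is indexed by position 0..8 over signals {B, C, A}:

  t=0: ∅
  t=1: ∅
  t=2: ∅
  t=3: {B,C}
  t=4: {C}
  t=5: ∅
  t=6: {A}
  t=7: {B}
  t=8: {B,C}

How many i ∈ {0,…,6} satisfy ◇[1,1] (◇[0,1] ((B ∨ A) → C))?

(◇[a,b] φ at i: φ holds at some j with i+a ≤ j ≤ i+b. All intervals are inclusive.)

6

Evaluate at each i in [0,6]:
  i=0: ✓ (witness j=1)
  i=1: ✓ (witness j=2)
  i=2: ✓ (witness j=3)
  i=3: ✓ (witness j=4)
  i=4: ✓ (witness j=5)
  i=5: ✗ (none in [6,6])
  i=6: ✓ (witness j=7)
Positions where it holds: {0, 1, 2, 3, 4, 6} → 6.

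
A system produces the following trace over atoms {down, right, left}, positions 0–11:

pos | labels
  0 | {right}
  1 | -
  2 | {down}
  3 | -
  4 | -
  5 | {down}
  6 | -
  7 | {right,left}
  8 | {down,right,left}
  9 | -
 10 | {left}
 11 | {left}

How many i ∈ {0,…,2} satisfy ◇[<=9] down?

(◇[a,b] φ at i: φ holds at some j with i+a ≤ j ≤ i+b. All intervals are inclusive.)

3

Evaluate at each i in [0,2]:
  i=0: ✓ (witness j=2)
  i=1: ✓ (witness j=2)
  i=2: ✓ (witness j=2)
Positions where it holds: {0, 1, 2} → 3.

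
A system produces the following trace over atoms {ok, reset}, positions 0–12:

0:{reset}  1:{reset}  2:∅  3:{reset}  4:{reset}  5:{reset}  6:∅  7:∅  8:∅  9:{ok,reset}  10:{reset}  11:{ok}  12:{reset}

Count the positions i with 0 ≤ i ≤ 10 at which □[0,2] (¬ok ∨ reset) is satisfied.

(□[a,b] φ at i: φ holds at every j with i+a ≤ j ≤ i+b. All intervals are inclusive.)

9

Evaluate at each i in [0,10]:
  i=0: ✓ (all of [0,2])
  i=1: ✓ (all of [1,3])
  i=2: ✓ (all of [2,4])
  i=3: ✓ (all of [3,5])
  i=4: ✓ (all of [4,6])
  i=5: ✓ (all of [5,7])
  i=6: ✓ (all of [6,8])
  i=7: ✓ (all of [7,9])
  i=8: ✓ (all of [8,10])
  i=9: ✗ (fails at j=11)
  i=10: ✗ (fails at j=11)
Positions where it holds: {0, 1, 2, 3, 4, 5, 6, 7, 8} → 9.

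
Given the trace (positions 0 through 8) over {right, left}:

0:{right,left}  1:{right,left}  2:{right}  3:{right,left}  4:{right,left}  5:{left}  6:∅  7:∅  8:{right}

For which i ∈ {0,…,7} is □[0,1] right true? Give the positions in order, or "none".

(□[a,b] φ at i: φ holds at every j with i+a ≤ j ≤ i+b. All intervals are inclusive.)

0, 1, 2, 3

Evaluate at each i in [0,7]:
  i=0: ✓ (all of [0,1])
  i=1: ✓ (all of [1,2])
  i=2: ✓ (all of [2,3])
  i=3: ✓ (all of [3,4])
  i=4: ✗ (fails at j=5)
  i=5: ✗ (fails at j=5)
  i=6: ✗ (fails at j=6)
  i=7: ✗ (fails at j=7)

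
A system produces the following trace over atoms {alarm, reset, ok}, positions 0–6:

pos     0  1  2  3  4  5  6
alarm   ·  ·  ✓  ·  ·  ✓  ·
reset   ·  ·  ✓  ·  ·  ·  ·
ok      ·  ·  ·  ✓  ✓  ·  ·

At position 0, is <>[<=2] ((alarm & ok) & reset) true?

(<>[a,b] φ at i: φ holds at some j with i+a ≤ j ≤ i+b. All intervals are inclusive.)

False

Check ((alarm & ok) & reset) at each j in [0,2]:
  j=0: false
  j=1: false
  j=2: false
No position in the window satisfies it → formula fails.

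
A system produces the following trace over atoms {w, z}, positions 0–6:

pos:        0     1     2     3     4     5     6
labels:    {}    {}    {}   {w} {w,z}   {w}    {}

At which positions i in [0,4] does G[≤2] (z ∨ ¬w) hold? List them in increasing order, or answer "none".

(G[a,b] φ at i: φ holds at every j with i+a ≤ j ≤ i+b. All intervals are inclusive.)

Evaluate at each i in [0,4]:
  i=0: ✓ (all of [0,2])
  i=1: ✗ (fails at j=3)
  i=2: ✗ (fails at j=3)
  i=3: ✗ (fails at j=3)
  i=4: ✗ (fails at j=5)

0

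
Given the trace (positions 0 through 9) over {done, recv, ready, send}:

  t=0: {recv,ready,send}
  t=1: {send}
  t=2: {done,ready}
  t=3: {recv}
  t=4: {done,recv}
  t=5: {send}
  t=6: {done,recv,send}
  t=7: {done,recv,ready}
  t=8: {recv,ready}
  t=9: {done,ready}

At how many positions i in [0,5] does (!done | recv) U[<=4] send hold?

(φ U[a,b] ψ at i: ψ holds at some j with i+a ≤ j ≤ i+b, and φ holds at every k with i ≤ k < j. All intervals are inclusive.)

Evaluate at each i in [0,5]:
  i=0: ✓ (rhs at j=0)
  i=1: ✓ (rhs at j=1)
  i=2: ✗ (lhs fails at k=2 before rhs at j=5)
  i=3: ✓ (rhs at j=5; lhs holds on [3,4])
  i=4: ✓ (rhs at j=5; lhs holds on [4,4])
  i=5: ✓ (rhs at j=5)
Positions where it holds: {0, 1, 3, 4, 5} → 5.

5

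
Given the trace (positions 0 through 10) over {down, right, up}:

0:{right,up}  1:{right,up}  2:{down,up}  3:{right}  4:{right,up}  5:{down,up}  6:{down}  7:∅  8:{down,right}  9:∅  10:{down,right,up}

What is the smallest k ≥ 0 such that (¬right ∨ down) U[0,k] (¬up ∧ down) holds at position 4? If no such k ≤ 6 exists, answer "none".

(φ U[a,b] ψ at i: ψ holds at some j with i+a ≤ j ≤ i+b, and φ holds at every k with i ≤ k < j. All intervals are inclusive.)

Need earliest j ≥ 4 with (¬up ∧ down), and (¬right ∨ down) at every k in [4,j-1].
  j=4: rhs fails.
  j=5: rhs fails.
  j=6: rhs holds but lhs fails at k=4.
  j=7: rhs fails.
  j=8: rhs holds but lhs fails at k=4.
  j=9: rhs fails.
  j=10: rhs fails.
No witness within the range → none.

none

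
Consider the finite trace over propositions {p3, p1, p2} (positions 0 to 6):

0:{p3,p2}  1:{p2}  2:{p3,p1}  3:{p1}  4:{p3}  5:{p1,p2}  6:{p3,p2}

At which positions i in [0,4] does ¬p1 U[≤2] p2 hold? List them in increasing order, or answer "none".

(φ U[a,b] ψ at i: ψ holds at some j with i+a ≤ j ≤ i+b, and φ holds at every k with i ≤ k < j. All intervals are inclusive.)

0, 1, 4

Evaluate at each i in [0,4]:
  i=0: ✓ (rhs at j=0)
  i=1: ✓ (rhs at j=1)
  i=2: ✗ (no rhs in [2,4])
  i=3: ✗ (lhs fails at k=3 before rhs at j=5)
  i=4: ✓ (rhs at j=5; lhs holds on [4,4])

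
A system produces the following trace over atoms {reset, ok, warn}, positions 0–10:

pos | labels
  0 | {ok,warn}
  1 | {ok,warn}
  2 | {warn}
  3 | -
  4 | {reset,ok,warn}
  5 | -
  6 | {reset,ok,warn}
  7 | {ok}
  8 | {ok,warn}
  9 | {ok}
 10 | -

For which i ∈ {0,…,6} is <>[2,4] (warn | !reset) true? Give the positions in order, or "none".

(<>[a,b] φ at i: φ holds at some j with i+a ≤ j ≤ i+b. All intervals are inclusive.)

Evaluate at each i in [0,6]:
  i=0: ✓ (witness j=2)
  i=1: ✓ (witness j=3)
  i=2: ✓ (witness j=4)
  i=3: ✓ (witness j=5)
  i=4: ✓ (witness j=6)
  i=5: ✓ (witness j=7)
  i=6: ✓ (witness j=8)

0, 1, 2, 3, 4, 5, 6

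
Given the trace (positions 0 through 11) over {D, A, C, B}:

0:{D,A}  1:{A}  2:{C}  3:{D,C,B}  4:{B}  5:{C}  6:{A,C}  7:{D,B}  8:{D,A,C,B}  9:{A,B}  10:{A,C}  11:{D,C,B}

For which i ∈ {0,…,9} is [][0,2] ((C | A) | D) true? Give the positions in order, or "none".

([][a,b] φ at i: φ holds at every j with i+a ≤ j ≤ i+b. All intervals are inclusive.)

Evaluate at each i in [0,9]:
  i=0: ✓ (all of [0,2])
  i=1: ✓ (all of [1,3])
  i=2: ✗ (fails at j=4)
  i=3: ✗ (fails at j=4)
  i=4: ✗ (fails at j=4)
  i=5: ✓ (all of [5,7])
  i=6: ✓ (all of [6,8])
  i=7: ✓ (all of [7,9])
  i=8: ✓ (all of [8,10])
  i=9: ✓ (all of [9,11])

0, 1, 5, 6, 7, 8, 9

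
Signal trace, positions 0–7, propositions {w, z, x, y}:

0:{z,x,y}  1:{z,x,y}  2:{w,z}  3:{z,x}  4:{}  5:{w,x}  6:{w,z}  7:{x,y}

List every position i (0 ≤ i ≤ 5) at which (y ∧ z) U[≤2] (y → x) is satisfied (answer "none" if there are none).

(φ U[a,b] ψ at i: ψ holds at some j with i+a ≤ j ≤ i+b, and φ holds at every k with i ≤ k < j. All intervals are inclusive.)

Evaluate at each i in [0,5]:
  i=0: ✓ (rhs at j=0)
  i=1: ✓ (rhs at j=1)
  i=2: ✓ (rhs at j=2)
  i=3: ✓ (rhs at j=3)
  i=4: ✓ (rhs at j=4)
  i=5: ✓ (rhs at j=5)

0, 1, 2, 3, 4, 5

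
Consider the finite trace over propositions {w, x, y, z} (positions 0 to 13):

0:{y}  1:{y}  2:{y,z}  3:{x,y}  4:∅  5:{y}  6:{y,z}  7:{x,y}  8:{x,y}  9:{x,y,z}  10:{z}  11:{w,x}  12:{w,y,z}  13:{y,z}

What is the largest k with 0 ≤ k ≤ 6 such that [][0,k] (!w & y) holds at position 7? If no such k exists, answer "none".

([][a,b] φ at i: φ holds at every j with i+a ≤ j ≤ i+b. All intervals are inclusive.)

2

(!w & y) must hold from j=7 onward; find where it first fails.
  j=7: holds
  j=8: holds
  j=9: holds
  j=10: fails
Holds on [7,9], so largest k = 2.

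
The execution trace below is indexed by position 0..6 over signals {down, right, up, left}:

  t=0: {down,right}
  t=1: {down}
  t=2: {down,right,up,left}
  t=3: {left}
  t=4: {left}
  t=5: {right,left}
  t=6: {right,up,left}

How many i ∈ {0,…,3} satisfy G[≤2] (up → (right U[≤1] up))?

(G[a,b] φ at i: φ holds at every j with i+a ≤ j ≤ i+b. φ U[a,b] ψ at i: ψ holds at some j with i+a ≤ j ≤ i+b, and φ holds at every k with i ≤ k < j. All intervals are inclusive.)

4

Evaluate at each i in [0,3]:
  i=0: ✓ (all of [0,2])
  i=1: ✓ (all of [1,3])
  i=2: ✓ (all of [2,4])
  i=3: ✓ (all of [3,5])
Positions where it holds: {0, 1, 2, 3} → 4.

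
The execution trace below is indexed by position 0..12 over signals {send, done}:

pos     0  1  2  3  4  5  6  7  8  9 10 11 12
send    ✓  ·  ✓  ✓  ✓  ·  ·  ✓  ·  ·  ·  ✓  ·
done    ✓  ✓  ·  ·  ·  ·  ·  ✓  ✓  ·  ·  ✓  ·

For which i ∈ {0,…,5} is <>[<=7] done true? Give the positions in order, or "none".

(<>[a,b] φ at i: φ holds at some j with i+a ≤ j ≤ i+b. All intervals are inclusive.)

0, 1, 2, 3, 4, 5

Evaluate at each i in [0,5]:
  i=0: ✓ (witness j=0)
  i=1: ✓ (witness j=1)
  i=2: ✓ (witness j=7)
  i=3: ✓ (witness j=7)
  i=4: ✓ (witness j=7)
  i=5: ✓ (witness j=7)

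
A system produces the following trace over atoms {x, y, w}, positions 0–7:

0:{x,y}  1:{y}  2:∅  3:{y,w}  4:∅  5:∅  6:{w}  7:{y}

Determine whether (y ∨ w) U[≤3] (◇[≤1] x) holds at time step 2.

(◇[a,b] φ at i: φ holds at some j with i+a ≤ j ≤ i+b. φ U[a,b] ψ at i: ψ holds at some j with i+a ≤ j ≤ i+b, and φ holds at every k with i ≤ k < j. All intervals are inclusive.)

False

Need some j in [2,5] with ◇[≤1] x, and (y ∨ w) at every k in [2,j-1].
  j=2: ◇[≤1] x — fails (none in [2,3]).
  j=3: ◇[≤1] x — fails (none in [3,4]).
  j=4: ◇[≤1] x — fails (none in [4,5]).
  j=5: ◇[≤1] x — fails (none in [5,6]).
No j in the window works → until fails.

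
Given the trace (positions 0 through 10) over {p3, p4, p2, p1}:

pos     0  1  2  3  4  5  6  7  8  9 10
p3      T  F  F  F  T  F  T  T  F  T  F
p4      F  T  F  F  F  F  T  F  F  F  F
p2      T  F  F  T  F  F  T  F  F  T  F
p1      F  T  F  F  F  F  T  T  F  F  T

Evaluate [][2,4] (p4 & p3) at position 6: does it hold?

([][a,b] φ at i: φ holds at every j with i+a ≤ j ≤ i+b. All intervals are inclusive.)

Does not hold

Check (p4 & p3) at every j in [8,10]:
  j=8: false
  j=9: false
  j=10: false
Fails at j=8 → formula fails.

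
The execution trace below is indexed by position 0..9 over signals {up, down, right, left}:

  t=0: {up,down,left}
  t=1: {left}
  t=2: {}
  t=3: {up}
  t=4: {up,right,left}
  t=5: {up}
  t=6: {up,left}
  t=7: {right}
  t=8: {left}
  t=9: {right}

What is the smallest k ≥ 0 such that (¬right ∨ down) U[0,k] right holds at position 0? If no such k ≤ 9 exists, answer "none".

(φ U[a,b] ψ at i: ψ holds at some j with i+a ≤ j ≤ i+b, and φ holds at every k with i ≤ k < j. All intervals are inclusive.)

Need earliest j ≥ 0 with right, and (¬right ∨ down) at every k in [0,j-1].
  j=0: rhs fails.
  j=1: rhs fails.
  j=2: rhs fails.
  j=3: rhs fails.
  j=4: rhs holds; lhs holds on [0,3]. k = 4.

4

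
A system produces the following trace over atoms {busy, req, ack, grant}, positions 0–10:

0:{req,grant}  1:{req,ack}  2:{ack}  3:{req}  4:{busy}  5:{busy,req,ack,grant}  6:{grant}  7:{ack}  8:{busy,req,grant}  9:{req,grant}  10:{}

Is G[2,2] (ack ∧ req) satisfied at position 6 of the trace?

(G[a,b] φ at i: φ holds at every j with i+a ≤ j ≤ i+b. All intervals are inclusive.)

Check (ack ∧ req) at every j in [8,8]:
  j=8: false
Fails at j=8 → formula fails.

False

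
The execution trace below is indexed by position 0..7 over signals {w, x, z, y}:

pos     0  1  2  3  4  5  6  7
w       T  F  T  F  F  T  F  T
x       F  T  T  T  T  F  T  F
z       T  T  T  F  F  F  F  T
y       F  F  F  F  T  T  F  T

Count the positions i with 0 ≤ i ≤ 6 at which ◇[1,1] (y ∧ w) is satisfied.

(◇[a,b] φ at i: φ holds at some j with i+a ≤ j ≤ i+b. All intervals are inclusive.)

Evaluate at each i in [0,6]:
  i=0: ✗ (none in [1,1])
  i=1: ✗ (none in [2,2])
  i=2: ✗ (none in [3,3])
  i=3: ✗ (none in [4,4])
  i=4: ✓ (witness j=5)
  i=5: ✗ (none in [6,6])
  i=6: ✓ (witness j=7)
Positions where it holds: {4, 6} → 2.

2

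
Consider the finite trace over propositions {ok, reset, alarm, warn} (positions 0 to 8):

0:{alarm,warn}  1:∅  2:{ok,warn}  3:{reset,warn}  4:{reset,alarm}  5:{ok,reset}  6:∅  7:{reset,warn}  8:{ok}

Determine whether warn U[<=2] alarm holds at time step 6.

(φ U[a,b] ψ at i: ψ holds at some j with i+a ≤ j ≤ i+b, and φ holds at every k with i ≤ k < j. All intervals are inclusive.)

No

Need some j in [6,8] with alarm, and warn at every k in [6,j-1].
  j=6: alarm false.
  j=7: alarm false.
  j=8: alarm false.
No j in the window works → until fails.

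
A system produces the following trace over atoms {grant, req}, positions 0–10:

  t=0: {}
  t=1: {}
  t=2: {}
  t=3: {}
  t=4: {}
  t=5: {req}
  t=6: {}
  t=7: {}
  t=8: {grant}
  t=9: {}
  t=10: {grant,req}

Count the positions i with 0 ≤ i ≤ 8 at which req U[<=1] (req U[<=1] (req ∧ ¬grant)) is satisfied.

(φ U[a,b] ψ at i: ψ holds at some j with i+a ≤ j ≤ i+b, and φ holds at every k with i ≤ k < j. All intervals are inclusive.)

1

Evaluate at each i in [0,8]:
  i=0: ✗ (no rhs in [0,1])
  i=1: ✗ (no rhs in [1,2])
  i=2: ✗ (no rhs in [2,3])
  i=3: ✗ (no rhs in [3,4])
  i=4: ✗ (lhs fails at k=4 before rhs at j=5)
  i=5: ✓ (rhs at j=5)
  i=6: ✗ (no rhs in [6,7])
  i=7: ✗ (no rhs in [7,8])
  i=8: ✗ (no rhs in [8,9])
Positions where it holds: {5} → 1.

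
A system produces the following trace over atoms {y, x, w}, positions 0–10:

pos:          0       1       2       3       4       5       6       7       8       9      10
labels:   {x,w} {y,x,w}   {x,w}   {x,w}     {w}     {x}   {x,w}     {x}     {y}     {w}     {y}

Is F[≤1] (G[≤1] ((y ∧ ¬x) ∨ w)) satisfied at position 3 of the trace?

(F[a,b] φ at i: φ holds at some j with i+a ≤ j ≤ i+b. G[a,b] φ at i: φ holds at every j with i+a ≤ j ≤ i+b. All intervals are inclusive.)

Check G[≤1] ((y ∧ ¬x) ∨ w) at each j in [3,4]:
  j=3: holds on [3,4]
  j=4: fails at 5
Found at j=3 → formula holds.

Yes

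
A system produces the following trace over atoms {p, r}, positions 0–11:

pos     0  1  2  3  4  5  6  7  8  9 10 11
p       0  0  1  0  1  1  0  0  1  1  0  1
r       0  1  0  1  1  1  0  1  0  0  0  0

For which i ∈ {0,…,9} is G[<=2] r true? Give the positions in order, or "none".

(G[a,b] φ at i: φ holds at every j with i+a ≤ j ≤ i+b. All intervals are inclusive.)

Evaluate at each i in [0,9]:
  i=0: ✗ (fails at j=0)
  i=1: ✗ (fails at j=2)
  i=2: ✗ (fails at j=2)
  i=3: ✓ (all of [3,5])
  i=4: ✗ (fails at j=6)
  i=5: ✗ (fails at j=6)
  i=6: ✗ (fails at j=6)
  i=7: ✗ (fails at j=8)
  i=8: ✗ (fails at j=8)
  i=9: ✗ (fails at j=9)

3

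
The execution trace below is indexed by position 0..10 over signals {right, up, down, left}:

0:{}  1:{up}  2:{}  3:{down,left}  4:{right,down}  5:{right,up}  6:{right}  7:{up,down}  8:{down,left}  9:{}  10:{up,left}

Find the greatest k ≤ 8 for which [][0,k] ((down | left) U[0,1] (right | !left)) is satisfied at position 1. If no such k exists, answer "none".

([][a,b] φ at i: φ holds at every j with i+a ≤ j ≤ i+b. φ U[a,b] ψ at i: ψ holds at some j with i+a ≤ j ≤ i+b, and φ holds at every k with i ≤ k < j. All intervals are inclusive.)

8

((down | left) U[0,1] (right | !left)) must hold from j=1 onward; find where it first fails.
  j=1: holds
  j=2: holds
  j=3: holds
  j=4: holds
  j=5: holds
  j=6: holds
  j=7: holds
  j=8: holds
  j=9: holds
Holds through j=9; largest k = 8.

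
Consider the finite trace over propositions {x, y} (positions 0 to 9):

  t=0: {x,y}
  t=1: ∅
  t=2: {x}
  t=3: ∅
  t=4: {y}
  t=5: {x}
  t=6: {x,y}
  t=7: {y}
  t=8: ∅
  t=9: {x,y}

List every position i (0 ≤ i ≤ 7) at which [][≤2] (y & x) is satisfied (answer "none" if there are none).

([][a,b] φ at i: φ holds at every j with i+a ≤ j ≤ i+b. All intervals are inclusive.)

Evaluate at each i in [0,7]:
  i=0: ✗ (fails at j=1)
  i=1: ✗ (fails at j=1)
  i=2: ✗ (fails at j=2)
  i=3: ✗ (fails at j=3)
  i=4: ✗ (fails at j=4)
  i=5: ✗ (fails at j=5)
  i=6: ✗ (fails at j=7)
  i=7: ✗ (fails at j=7)

none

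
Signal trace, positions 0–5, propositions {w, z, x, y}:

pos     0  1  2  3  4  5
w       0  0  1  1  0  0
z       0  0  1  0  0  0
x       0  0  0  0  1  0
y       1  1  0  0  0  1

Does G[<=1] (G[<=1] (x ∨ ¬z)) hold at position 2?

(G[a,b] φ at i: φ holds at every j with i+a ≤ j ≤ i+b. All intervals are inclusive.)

Check G[<=1] (x ∨ ¬z) at every j in [2,3]:
  j=2: fails at 2
  j=3: holds on [3,4]
Fails at j=2 → formula fails.

No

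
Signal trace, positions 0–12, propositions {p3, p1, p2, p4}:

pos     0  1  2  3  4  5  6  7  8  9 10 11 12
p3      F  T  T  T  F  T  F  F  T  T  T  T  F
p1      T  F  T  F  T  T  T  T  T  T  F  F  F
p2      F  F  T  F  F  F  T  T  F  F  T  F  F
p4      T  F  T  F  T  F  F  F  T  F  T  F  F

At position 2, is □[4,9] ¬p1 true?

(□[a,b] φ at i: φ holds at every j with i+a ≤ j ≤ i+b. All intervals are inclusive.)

False

Check ¬p1 at every j in [6,11]:
  j=6: false
  j=7: false
  j=8: false
  j=9: false
  j=10: true
  j=11: true
Fails at j=6 → formula fails.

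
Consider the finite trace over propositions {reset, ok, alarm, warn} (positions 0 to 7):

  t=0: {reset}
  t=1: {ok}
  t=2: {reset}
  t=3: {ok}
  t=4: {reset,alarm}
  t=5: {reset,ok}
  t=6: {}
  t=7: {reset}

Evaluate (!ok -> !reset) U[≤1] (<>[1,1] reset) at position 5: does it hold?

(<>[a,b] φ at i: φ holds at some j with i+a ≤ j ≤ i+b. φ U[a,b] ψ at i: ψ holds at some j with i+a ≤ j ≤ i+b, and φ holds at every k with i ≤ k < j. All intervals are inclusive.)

Need some j in [5,6] with <>[1,1] reset, and (!ok -> !reset) at every k in [5,j-1].
  j=5: <>[1,1] reset — fails (none in [6,6]).
  j=6: <>[1,1] reset holds; (!ok -> !reset) holds at every k in [5,5] → satisfied.

Yes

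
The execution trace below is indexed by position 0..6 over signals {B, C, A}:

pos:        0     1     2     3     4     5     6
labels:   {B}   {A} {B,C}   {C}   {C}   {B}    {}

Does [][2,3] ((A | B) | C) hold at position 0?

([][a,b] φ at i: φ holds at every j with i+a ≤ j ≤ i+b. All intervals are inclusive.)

Check ((A | B) | C) at every j in [2,3]:
  j=2: true
  j=3: true
All positions satisfy it → formula holds.

Holds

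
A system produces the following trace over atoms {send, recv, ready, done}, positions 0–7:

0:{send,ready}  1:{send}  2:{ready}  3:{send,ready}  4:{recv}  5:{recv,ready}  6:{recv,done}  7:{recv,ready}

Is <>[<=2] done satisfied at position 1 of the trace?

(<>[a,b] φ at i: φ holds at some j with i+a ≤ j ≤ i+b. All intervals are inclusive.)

No

Check done at each j in [1,3]:
  j=1: false
  j=2: false
  j=3: false
No position in the window satisfies it → formula fails.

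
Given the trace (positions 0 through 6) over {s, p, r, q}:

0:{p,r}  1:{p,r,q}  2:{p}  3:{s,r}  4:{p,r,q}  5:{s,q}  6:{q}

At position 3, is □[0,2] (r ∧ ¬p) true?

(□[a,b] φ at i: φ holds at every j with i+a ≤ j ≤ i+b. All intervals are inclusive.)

Check (r ∧ ¬p) at every j in [3,5]:
  j=3: true
  j=4: false
  j=5: false
Fails at j=4 → formula fails.

False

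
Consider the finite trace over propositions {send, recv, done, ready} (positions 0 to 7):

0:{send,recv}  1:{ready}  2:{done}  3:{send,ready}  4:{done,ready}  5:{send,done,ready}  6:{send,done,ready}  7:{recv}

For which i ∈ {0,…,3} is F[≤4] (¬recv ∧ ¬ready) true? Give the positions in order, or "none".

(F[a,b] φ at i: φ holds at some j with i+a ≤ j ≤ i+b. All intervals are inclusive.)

Evaluate at each i in [0,3]:
  i=0: ✓ (witness j=2)
  i=1: ✓ (witness j=2)
  i=2: ✓ (witness j=2)
  i=3: ✗ (none in [3,7])

0, 1, 2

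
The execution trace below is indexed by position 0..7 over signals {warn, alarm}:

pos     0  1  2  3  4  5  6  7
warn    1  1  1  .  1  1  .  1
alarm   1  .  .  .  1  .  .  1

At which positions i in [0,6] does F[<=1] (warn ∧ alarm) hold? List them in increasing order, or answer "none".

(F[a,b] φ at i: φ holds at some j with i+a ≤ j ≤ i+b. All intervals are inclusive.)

0, 3, 4, 6

Evaluate at each i in [0,6]:
  i=0: ✓ (witness j=0)
  i=1: ✗ (none in [1,2])
  i=2: ✗ (none in [2,3])
  i=3: ✓ (witness j=4)
  i=4: ✓ (witness j=4)
  i=5: ✗ (none in [5,6])
  i=6: ✓ (witness j=7)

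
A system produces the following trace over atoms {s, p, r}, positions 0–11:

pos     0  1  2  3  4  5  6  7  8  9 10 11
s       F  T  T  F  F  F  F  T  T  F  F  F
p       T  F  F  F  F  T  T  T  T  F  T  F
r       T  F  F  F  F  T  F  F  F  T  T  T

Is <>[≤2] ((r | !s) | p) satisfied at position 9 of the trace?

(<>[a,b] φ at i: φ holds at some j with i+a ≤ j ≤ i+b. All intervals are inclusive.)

True

Check ((r | !s) | p) at each j in [9,11]:
  j=9: true
  j=10: true
  j=11: true
Found at j=9 → formula holds.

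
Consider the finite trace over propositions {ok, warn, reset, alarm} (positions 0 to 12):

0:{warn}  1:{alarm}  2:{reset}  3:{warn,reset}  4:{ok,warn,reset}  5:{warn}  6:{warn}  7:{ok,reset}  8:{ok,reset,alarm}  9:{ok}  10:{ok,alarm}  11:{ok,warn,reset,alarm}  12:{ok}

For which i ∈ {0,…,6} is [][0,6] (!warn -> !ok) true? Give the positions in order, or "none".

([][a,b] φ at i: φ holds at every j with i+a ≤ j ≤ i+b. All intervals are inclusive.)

Evaluate at each i in [0,6]:
  i=0: ✓ (all of [0,6])
  i=1: ✗ (fails at j=7)
  i=2: ✗ (fails at j=7)
  i=3: ✗ (fails at j=7)
  i=4: ✗ (fails at j=7)
  i=5: ✗ (fails at j=7)
  i=6: ✗ (fails at j=7)

0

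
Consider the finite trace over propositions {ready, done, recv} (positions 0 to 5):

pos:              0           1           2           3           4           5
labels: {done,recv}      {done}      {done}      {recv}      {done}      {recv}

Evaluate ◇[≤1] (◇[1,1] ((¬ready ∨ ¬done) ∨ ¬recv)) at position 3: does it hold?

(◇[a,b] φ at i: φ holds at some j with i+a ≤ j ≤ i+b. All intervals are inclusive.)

Yes

Check ◇[1,1] ((¬ready ∨ ¬done) ∨ ¬recv) at each j in [3,4]:
  j=3: holds (witness at 4)
  j=4: holds (witness at 5)
Found at j=3 → formula holds.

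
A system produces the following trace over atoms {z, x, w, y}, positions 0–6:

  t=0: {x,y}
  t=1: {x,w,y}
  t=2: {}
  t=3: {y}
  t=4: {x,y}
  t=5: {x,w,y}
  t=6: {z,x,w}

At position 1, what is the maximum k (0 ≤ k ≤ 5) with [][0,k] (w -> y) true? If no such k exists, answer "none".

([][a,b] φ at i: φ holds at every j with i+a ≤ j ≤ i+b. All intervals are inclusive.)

(w -> y) must hold from j=1 onward; find where it first fails.
  j=1: holds
  j=2: holds
  j=3: holds
  j=4: holds
  j=5: holds
  j=6: fails
Holds on [1,5], so largest k = 4.

4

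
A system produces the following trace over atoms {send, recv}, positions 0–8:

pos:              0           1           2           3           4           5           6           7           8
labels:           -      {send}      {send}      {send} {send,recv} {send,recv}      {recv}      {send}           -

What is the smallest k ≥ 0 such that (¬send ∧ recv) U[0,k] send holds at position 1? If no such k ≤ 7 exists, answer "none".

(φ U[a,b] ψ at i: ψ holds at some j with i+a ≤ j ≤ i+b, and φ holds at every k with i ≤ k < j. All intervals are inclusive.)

0

Need earliest j ≥ 1 with send, and (¬send ∧ recv) at every k in [1,j-1].
  j=1: rhs holds (empty prefix). k = 0.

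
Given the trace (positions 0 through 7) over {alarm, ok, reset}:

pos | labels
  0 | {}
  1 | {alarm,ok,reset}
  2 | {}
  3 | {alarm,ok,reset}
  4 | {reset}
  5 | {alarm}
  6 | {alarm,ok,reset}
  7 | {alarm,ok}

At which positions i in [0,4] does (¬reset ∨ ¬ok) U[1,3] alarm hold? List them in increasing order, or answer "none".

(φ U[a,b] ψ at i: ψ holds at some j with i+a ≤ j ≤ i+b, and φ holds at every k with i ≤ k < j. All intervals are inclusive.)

Evaluate at each i in [0,4]:
  i=0: ✓ (rhs at j=1; lhs holds on [0,0])
  i=1: ✗ (lhs fails at k=1 before rhs at j=3)
  i=2: ✓ (rhs at j=3; lhs holds on [2,2])
  i=3: ✗ (lhs fails at k=3 before rhs at j=5)
  i=4: ✓ (rhs at j=5; lhs holds on [4,4])

0, 2, 4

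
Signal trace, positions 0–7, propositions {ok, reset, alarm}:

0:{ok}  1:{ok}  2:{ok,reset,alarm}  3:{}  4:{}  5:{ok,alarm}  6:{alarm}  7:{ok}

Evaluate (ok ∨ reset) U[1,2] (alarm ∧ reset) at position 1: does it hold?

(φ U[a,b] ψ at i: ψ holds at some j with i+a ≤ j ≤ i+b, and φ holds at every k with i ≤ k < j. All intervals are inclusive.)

Yes

Need some j in [2,3] with (alarm ∧ reset), and (ok ∨ reset) at every k in [1,j-1].
  j=2: (alarm ∧ reset) holds; (ok ∨ reset) holds at every k in [1,1] → satisfied.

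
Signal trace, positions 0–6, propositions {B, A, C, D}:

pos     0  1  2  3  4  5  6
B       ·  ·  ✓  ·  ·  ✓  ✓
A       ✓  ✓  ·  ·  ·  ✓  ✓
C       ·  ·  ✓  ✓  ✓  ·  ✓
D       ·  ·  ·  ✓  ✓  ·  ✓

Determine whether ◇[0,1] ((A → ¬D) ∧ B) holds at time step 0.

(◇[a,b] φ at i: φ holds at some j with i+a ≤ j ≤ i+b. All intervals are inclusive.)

No

Check ((A → ¬D) ∧ B) at each j in [0,1]:
  j=0: false
  j=1: false
No position in the window satisfies it → formula fails.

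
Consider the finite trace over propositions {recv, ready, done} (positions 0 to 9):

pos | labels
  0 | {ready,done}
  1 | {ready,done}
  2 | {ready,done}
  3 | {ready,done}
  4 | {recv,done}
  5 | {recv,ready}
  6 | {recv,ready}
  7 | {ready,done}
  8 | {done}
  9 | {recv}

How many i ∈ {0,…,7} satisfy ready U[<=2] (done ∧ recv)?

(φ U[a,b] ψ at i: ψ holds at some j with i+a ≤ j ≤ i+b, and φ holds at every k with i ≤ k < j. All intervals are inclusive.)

Evaluate at each i in [0,7]:
  i=0: ✗ (no rhs in [0,2])
  i=1: ✗ (no rhs in [1,3])
  i=2: ✓ (rhs at j=4; lhs holds on [2,3])
  i=3: ✓ (rhs at j=4; lhs holds on [3,3])
  i=4: ✓ (rhs at j=4)
  i=5: ✗ (no rhs in [5,7])
  i=6: ✗ (no rhs in [6,8])
  i=7: ✗ (no rhs in [7,9])
Positions where it holds: {2, 3, 4} → 3.

3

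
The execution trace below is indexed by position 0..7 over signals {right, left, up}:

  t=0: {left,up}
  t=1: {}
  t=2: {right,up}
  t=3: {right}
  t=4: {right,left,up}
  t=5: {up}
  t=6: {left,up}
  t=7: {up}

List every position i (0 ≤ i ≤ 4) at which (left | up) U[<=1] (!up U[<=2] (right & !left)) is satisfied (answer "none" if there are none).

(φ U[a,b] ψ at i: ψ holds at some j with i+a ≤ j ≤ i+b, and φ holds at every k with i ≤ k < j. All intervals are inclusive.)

0, 1, 2, 3

Evaluate at each i in [0,4]:
  i=0: ✓ (rhs at j=1; lhs holds on [0,0])
  i=1: ✓ (rhs at j=1)
  i=2: ✓ (rhs at j=2)
  i=3: ✓ (rhs at j=3)
  i=4: ✗ (no rhs in [4,5])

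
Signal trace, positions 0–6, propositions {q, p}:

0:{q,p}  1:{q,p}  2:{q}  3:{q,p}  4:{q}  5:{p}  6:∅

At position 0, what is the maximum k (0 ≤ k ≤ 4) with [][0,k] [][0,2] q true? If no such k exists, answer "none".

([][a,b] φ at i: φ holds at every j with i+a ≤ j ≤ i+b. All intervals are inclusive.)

[][0,2] q must hold from j=0 onward; find where it first fails.
  j=0: holds
  j=1: holds
  j=2: holds
  j=3: fails
Holds on [0,2], so largest k = 2.

2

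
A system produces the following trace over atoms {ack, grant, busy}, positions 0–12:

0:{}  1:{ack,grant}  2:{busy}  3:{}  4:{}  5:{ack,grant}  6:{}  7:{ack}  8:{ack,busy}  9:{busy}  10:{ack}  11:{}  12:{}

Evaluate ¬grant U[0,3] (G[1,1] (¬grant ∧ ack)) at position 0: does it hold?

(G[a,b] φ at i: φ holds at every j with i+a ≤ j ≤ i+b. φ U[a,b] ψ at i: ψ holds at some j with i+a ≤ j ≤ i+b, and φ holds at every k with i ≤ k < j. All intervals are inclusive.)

Need some j in [0,3] with G[1,1] (¬grant ∧ ack), and ¬grant at every k in [0,j-1].
  j=0: G[1,1] (¬grant ∧ ack) — fails at 1.
  j=1: G[1,1] (¬grant ∧ ack) — fails at 2.
  j=2: G[1,1] (¬grant ∧ ack) — fails at 3.
  j=3: G[1,1] (¬grant ∧ ack) — fails at 4.
No j in the window works → until fails.

Does not hold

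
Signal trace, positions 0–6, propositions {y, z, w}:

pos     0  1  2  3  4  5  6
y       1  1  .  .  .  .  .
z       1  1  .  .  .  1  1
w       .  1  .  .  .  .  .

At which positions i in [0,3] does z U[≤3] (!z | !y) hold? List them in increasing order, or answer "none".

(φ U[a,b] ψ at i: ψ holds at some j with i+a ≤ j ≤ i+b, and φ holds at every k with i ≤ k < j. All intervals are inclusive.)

0, 1, 2, 3

Evaluate at each i in [0,3]:
  i=0: ✓ (rhs at j=2; lhs holds on [0,1])
  i=1: ✓ (rhs at j=2; lhs holds on [1,1])
  i=2: ✓ (rhs at j=2)
  i=3: ✓ (rhs at j=3)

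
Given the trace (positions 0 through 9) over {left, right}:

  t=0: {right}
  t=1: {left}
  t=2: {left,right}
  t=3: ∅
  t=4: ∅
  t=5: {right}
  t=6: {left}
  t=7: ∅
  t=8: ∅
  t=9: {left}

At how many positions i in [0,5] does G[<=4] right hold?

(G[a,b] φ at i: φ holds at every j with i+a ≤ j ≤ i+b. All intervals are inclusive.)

0

Evaluate at each i in [0,5]:
  i=0: ✗ (fails at j=1)
  i=1: ✗ (fails at j=1)
  i=2: ✗ (fails at j=3)
  i=3: ✗ (fails at j=3)
  i=4: ✗ (fails at j=4)
  i=5: ✗ (fails at j=6)
Positions where it holds: {} → 0.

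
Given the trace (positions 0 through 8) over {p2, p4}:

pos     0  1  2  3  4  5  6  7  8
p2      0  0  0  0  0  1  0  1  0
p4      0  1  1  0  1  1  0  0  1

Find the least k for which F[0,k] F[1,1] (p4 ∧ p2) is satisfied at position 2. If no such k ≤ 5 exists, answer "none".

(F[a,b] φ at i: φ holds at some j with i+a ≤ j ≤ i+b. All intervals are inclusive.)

2

Scan j = 2,3,… for F[1,1] (p4 ∧ p2):
  j=2: fails
  j=3: fails
  j=4: holds
First hit at j=4, so smallest k = 4-2 = 2.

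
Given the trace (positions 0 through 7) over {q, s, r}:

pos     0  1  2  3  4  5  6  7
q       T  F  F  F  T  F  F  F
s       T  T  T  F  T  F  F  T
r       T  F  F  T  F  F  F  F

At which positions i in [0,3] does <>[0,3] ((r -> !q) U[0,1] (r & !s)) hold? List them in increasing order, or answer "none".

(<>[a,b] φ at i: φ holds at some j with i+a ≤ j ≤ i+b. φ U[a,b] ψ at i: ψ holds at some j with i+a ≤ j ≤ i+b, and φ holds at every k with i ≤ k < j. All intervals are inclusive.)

Evaluate at each i in [0,3]:
  i=0: ✓ (witness j=2)
  i=1: ✓ (witness j=2)
  i=2: ✓ (witness j=2)
  i=3: ✓ (witness j=3)

0, 1, 2, 3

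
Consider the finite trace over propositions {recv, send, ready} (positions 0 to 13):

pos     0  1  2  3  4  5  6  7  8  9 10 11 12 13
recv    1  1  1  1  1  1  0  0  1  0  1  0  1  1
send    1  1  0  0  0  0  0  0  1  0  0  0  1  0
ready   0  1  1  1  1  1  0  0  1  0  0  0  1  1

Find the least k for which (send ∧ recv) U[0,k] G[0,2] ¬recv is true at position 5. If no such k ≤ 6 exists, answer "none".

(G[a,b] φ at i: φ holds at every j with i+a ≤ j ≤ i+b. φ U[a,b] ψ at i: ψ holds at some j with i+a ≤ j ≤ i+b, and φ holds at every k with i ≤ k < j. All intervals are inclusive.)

Need earliest j ≥ 5 with G[0,2] ¬recv, and (send ∧ recv) at every k in [5,j-1].
  j=5: rhs fails.
  j=6: rhs fails.
  j=7: rhs fails.
  j=8: rhs fails.
  j=9: rhs fails.
  j=10: rhs fails.
  j=11: rhs fails.
No witness within the range → none.

none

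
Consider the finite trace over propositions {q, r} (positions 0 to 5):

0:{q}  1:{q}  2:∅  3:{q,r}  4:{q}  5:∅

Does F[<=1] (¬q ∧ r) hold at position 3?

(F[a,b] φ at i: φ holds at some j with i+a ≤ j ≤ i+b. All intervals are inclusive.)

Does not hold

Check (¬q ∧ r) at each j in [3,4]:
  j=3: false
  j=4: false
No position in the window satisfies it → formula fails.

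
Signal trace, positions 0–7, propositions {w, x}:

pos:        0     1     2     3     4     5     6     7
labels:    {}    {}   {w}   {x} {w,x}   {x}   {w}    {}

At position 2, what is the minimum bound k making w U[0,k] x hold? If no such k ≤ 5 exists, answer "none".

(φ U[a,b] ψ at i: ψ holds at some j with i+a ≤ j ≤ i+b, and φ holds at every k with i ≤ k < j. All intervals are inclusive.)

Need earliest j ≥ 2 with x, and w at every k in [2,j-1].
  j=2: rhs fails.
  j=3: rhs holds; lhs holds on [2,2]. k = 1.

1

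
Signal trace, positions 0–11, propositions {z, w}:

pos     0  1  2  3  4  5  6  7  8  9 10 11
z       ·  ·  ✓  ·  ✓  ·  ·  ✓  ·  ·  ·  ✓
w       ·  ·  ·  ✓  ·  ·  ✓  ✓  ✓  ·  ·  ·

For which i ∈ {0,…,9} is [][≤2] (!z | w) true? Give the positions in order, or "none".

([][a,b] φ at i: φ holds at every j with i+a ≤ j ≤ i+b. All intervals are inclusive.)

5, 6, 7, 8

Evaluate at each i in [0,9]:
  i=0: ✗ (fails at j=2)
  i=1: ✗ (fails at j=2)
  i=2: ✗ (fails at j=2)
  i=3: ✗ (fails at j=4)
  i=4: ✗ (fails at j=4)
  i=5: ✓ (all of [5,7])
  i=6: ✓ (all of [6,8])
  i=7: ✓ (all of [7,9])
  i=8: ✓ (all of [8,10])
  i=9: ✗ (fails at j=11)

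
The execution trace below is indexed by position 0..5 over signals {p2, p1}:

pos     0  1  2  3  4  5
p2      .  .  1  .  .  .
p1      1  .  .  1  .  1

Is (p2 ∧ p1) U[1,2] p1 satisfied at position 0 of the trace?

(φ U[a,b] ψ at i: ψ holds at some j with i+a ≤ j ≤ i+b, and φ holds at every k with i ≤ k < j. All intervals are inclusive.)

Need some j in [1,2] with p1, and (p2 ∧ p1) at every k in [0,j-1].
  j=1: p1 false.
  j=2: p1 false.
No j in the window works → until fails.

No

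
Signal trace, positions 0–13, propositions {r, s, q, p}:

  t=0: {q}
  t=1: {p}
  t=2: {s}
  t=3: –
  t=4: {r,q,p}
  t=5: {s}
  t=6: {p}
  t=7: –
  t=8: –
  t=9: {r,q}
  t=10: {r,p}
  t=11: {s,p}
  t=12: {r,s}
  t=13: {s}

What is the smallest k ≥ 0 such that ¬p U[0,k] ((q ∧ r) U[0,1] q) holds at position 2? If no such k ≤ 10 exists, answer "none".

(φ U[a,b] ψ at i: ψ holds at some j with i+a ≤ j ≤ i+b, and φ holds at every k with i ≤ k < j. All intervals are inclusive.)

Need earliest j ≥ 2 with ((q ∧ r) U[0,1] q), and ¬p at every k in [2,j-1].
  j=2: rhs fails.
  j=3: rhs fails.
  j=4: rhs holds; lhs holds on [2,3]. k = 2.

2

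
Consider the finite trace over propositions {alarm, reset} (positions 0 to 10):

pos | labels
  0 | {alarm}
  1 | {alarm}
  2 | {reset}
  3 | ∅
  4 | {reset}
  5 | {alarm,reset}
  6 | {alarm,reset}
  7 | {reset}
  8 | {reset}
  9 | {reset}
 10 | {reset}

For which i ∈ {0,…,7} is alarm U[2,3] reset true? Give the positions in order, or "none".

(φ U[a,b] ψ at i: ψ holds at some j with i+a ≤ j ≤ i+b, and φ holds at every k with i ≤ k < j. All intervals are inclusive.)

0, 5

Evaluate at each i in [0,7]:
  i=0: ✓ (rhs at j=2; lhs holds on [0,1])
  i=1: ✗ (lhs fails at k=2 before rhs at j=4)
  i=2: ✗ (lhs fails at k=2 before rhs at j=4)
  i=3: ✗ (lhs fails at k=3 before rhs at j=5)
  i=4: ✗ (lhs fails at k=4 before rhs at j=6)
  i=5: ✓ (rhs at j=7; lhs holds on [5,6])
  i=6: ✗ (lhs fails at k=7 before rhs at j=8)
  i=7: ✗ (lhs fails at k=7 before rhs at j=9)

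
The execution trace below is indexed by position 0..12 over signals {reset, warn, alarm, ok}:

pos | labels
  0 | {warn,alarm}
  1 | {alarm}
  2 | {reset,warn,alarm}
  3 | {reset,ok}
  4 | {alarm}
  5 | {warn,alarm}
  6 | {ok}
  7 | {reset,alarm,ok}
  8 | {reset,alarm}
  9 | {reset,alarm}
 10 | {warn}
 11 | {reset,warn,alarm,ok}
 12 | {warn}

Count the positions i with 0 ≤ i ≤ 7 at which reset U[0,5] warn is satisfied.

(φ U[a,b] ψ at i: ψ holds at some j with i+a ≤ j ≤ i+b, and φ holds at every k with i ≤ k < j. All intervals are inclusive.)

Evaluate at each i in [0,7]:
  i=0: ✓ (rhs at j=0)
  i=1: ✗ (lhs fails at k=1 before rhs at j=2)
  i=2: ✓ (rhs at j=2)
  i=3: ✗ (lhs fails at k=4 before rhs at j=5)
  i=4: ✗ (lhs fails at k=4 before rhs at j=5)
  i=5: ✓ (rhs at j=5)
  i=6: ✗ (lhs fails at k=6 before rhs at j=10)
  i=7: ✓ (rhs at j=10; lhs holds on [7,9])
Positions where it holds: {0, 2, 5, 7} → 4.

4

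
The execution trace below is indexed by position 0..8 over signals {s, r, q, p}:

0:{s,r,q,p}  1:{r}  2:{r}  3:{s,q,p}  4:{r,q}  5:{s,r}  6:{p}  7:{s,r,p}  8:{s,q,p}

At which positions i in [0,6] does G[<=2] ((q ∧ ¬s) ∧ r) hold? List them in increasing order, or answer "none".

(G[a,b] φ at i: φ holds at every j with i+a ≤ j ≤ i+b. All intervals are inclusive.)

Evaluate at each i in [0,6]:
  i=0: ✗ (fails at j=0)
  i=1: ✗ (fails at j=1)
  i=2: ✗ (fails at j=2)
  i=3: ✗ (fails at j=3)
  i=4: ✗ (fails at j=5)
  i=5: ✗ (fails at j=5)
  i=6: ✗ (fails at j=6)

none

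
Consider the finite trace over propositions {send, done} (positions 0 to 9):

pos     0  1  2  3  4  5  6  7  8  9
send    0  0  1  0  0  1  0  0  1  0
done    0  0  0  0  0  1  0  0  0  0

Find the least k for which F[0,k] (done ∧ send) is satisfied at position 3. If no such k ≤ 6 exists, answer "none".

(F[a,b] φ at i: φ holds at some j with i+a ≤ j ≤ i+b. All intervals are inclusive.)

2

Scan j = 3,4,… for (done ∧ send):
  j=3: fails
  j=4: fails
  j=5: holds
First hit at j=5, so smallest k = 5-3 = 2.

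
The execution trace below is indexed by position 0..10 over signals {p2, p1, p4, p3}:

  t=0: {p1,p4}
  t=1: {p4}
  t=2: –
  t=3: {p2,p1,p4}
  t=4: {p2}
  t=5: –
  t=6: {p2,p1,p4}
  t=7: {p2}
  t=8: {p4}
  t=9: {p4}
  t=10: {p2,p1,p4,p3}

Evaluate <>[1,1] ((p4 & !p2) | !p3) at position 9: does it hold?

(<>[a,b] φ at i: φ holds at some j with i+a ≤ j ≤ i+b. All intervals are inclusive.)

Check ((p4 & !p2) | !p3) at each j in [10,10]:
  j=10: false
No position in the window satisfies it → formula fails.

Does not hold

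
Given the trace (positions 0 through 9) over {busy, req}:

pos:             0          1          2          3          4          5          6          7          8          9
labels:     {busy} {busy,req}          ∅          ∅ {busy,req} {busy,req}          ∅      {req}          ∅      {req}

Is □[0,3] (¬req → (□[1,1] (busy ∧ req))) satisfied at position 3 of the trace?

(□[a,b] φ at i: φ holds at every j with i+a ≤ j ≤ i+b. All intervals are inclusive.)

Check (¬req → (□[1,1] (busy ∧ req))) at every j in [3,6]:
  j=3: antecedent true; consequent holds on [4,4] → ✓
  j=4: antecedent false → ✓
  j=5: antecedent false → ✓
  j=6: antecedent true; consequent fails at 7 → ✗
Fails at j=6 → formula fails.

False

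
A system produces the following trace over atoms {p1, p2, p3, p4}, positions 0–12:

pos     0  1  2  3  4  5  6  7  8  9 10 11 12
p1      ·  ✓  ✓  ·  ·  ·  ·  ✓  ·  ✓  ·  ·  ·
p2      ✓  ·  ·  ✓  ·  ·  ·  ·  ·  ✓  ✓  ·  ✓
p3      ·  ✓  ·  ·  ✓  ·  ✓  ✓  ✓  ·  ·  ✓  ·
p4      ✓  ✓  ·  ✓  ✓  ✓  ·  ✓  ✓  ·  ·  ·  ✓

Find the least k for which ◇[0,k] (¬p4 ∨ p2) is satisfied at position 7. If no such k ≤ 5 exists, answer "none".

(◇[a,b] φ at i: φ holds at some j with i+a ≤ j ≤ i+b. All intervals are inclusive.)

Scan j = 7,8,… for (¬p4 ∨ p2):
  j=7: fails
  j=8: fails
  j=9: holds
First hit at j=9, so smallest k = 9-7 = 2.

2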